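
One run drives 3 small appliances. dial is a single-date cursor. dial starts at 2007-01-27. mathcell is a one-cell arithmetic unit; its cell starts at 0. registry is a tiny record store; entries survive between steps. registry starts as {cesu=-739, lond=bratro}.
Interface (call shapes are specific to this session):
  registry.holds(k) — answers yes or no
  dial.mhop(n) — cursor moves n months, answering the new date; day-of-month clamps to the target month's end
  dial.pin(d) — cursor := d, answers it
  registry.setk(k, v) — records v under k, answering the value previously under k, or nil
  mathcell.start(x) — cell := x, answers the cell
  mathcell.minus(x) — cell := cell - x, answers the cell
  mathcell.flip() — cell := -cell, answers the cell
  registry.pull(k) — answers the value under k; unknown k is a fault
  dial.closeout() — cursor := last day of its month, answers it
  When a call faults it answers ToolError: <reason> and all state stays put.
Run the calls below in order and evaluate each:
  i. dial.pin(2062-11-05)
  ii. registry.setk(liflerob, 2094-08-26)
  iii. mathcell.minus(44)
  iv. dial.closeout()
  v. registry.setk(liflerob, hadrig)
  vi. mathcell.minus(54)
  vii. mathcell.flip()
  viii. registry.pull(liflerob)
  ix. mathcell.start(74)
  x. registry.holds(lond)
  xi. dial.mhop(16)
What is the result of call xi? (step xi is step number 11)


Answer: 2064-03-30

Derivation:
Step: pin[d→2062-11-05]
Result: 2062-11-05
Step: setk[k→liflerob; v→2094-08-26]
Result: nil
Step: minus[x→44]
Result: -44
Step: closeout[]
Result: 2062-11-30
Step: setk[k→liflerob; v→hadrig]
Result: 2094-08-26
Step: minus[x→54]
Result: -98
Step: flip[]
Result: 98
Step: pull[k→liflerob]
Result: hadrig
Step: start[x→74]
Result: 74
Step: holds[k→lond]
Result: yes
Step: mhop[n→16]
Result: 2064-03-30


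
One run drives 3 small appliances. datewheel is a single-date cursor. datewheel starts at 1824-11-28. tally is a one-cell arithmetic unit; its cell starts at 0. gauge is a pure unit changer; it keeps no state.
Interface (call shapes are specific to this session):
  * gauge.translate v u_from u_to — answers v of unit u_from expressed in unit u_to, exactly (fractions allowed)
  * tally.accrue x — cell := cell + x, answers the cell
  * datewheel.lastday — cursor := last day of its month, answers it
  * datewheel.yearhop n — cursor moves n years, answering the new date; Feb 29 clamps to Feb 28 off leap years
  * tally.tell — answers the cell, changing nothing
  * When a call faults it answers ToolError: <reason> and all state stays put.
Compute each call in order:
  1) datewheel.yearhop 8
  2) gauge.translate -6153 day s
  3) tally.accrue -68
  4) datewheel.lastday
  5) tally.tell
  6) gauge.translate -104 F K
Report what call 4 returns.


→ datewheel.yearhop(n=8)
← 1832-11-28
→ gauge.translate(v=-6153, u_from=day, u_to=s)
← -531619200
→ tally.accrue(x=-68)
← -68
→ datewheel.lastday()
← 1832-11-30
→ tally.tell()
← -68
→ gauge.translate(v=-104, u_from=F, u_to=K)
← 35567/180

Answer: 1832-11-30


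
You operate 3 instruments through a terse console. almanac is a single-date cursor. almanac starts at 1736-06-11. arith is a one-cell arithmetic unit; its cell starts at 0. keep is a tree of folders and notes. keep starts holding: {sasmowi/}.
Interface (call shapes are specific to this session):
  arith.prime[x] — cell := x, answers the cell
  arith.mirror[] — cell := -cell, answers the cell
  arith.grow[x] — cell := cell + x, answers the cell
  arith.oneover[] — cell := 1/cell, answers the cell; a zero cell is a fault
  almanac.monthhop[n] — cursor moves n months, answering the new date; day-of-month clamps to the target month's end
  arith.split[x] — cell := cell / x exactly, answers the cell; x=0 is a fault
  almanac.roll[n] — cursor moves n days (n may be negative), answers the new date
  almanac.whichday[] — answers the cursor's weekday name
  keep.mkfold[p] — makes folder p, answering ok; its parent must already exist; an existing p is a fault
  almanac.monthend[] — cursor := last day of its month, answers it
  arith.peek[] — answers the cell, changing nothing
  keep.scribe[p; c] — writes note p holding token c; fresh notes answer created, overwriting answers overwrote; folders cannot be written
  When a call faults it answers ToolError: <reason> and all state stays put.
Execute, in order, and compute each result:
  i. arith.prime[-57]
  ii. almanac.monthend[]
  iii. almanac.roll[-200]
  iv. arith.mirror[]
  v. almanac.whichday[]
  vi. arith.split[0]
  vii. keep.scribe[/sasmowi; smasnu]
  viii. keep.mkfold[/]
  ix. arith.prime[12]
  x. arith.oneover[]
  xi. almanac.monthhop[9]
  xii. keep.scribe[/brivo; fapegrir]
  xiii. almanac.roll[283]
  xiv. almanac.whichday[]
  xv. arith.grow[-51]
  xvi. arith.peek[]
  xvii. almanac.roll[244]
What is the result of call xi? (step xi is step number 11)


Answer: 1736-09-13

Derivation:
~$ arith.prime -57
  -57
~$ almanac.monthend
  1736-06-30
~$ almanac.roll -200
  1735-12-13
~$ arith.mirror
  57
~$ almanac.whichday
  Tuesday
~$ arith.split 0
  ToolError: division by zero
~$ keep.scribe /sasmowi smasnu
  ToolError: is a directory
~$ keep.mkfold /
  ToolError: exists
~$ arith.prime 12
  12
~$ arith.oneover
  1/12
~$ almanac.monthhop 9
  1736-09-13
~$ keep.scribe /brivo fapegrir
  created
~$ almanac.roll 283
  1737-06-23
~$ almanac.whichday
  Sunday
~$ arith.grow -51
  -611/12
~$ arith.peek
  -611/12
~$ almanac.roll 244
  1738-02-22


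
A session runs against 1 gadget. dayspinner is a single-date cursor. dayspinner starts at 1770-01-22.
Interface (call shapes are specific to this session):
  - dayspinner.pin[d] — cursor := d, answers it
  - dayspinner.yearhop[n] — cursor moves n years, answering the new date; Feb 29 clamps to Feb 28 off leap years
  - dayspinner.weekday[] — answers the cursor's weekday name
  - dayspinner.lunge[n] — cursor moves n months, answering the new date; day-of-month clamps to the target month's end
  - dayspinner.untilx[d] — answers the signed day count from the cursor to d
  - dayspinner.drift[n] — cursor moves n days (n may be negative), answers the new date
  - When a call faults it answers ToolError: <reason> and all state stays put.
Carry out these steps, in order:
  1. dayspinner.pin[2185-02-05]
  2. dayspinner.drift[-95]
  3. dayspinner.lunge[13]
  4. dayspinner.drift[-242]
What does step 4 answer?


Answer: 2185-04-04

Derivation:
> dayspinner.pin d=2185-02-05
:: 2185-02-05
> dayspinner.drift n=-95
:: 2184-11-02
> dayspinner.lunge n=13
:: 2185-12-02
> dayspinner.drift n=-242
:: 2185-04-04


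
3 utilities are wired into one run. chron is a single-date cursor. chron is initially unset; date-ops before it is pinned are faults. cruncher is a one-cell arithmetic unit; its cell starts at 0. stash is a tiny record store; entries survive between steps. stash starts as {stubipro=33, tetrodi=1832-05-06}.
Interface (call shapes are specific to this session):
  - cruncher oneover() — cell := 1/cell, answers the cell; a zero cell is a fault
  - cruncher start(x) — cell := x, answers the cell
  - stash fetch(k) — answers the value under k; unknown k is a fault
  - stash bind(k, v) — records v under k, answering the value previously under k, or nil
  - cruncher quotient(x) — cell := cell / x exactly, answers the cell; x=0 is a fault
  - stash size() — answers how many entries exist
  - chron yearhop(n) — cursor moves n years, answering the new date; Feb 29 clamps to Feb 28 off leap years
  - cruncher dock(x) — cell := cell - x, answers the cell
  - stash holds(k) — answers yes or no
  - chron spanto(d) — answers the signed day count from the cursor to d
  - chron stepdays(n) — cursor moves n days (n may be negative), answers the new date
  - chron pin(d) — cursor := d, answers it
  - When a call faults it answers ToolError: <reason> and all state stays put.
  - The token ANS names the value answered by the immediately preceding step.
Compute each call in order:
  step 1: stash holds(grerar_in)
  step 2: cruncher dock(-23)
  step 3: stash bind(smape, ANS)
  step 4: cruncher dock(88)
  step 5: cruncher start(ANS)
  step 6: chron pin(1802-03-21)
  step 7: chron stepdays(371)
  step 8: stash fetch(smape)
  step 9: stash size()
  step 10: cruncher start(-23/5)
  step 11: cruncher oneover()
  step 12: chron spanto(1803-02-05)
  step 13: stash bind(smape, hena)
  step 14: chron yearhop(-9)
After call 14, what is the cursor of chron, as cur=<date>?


>>> stash holds k: grerar_in
  no
>>> cruncher dock x: -23
  23
>>> stash bind k: smape v: ANS
  nil
>>> cruncher dock x: 88
  -65
>>> cruncher start x: ANS
  -65
>>> chron pin d: 1802-03-21
  1802-03-21
>>> chron stepdays n: 371
  1803-03-27
>>> stash fetch k: smape
  23
>>> stash size
  3
>>> cruncher start x: -23/5
  -23/5
>>> cruncher oneover
  -5/23
>>> chron spanto d: 1803-02-05
  -50
>>> stash bind k: smape v: hena
  23
>>> chron yearhop n: -9
  1794-03-27

Answer: cur=1794-03-27


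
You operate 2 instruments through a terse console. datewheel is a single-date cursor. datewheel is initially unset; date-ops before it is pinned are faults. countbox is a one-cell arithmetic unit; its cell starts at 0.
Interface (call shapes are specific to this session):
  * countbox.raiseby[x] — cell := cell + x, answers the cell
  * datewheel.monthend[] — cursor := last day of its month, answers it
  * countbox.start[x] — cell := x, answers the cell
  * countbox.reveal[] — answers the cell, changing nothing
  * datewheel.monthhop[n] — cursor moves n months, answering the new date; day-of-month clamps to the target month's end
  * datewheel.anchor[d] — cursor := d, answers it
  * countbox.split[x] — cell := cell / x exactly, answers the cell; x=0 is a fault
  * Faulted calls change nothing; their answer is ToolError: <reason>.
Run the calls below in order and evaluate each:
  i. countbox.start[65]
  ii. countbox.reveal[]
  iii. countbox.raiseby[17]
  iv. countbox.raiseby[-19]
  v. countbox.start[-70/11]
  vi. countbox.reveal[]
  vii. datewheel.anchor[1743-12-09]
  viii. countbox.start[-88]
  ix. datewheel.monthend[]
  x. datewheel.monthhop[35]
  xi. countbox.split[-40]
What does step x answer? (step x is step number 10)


Answer: 1746-11-30

Derivation:
·→ start(65)
·← 65
·→ reveal()
·← 65
·→ raiseby(17)
·← 82
·→ raiseby(-19)
·← 63
·→ start(-70/11)
·← -70/11
·→ reveal()
·← -70/11
·→ anchor(1743-12-09)
·← 1743-12-09
·→ start(-88)
·← -88
·→ monthend()
·← 1743-12-31
·→ monthhop(35)
·← 1746-11-30
·→ split(-40)
·← 11/5


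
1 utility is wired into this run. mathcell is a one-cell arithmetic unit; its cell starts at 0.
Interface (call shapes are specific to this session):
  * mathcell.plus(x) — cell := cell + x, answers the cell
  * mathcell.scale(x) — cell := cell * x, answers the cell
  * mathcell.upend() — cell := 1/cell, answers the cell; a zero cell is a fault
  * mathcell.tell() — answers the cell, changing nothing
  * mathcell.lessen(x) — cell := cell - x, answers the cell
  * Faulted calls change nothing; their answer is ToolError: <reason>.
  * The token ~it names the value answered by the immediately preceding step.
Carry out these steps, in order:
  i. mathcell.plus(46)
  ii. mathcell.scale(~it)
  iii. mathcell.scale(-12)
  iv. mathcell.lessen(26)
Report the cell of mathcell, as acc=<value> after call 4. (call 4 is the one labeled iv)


Answer: acc=-25418

Derivation:
I invoke mathcell.plus on x='46', and observe 46.
Now I run mathcell.scale on x='~it', which returns 2116.
Invoking mathcell.scale on x='-12', → -25392.
Next I call mathcell.lessen on x='26', yielding -25418.


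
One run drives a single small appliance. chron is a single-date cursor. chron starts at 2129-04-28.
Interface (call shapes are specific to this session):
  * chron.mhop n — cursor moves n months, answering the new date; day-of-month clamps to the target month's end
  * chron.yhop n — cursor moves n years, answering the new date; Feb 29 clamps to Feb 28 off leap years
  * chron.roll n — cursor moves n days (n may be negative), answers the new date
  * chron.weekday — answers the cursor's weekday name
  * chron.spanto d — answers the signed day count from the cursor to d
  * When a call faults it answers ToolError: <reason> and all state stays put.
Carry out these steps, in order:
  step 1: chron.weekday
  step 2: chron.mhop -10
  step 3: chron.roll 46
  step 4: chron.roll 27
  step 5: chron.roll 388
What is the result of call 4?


Answer: 2128-09-09

Derivation:
I call chron.weekday(): Thursday.
Next I call chron.mhop with n→-10, giving 2128-06-28.
I run chron.roll with n→46, — result: 2128-08-13.
Calling chron.roll with n→27: 2128-09-09.
Using chron.roll with n→388, giving 2129-10-02.


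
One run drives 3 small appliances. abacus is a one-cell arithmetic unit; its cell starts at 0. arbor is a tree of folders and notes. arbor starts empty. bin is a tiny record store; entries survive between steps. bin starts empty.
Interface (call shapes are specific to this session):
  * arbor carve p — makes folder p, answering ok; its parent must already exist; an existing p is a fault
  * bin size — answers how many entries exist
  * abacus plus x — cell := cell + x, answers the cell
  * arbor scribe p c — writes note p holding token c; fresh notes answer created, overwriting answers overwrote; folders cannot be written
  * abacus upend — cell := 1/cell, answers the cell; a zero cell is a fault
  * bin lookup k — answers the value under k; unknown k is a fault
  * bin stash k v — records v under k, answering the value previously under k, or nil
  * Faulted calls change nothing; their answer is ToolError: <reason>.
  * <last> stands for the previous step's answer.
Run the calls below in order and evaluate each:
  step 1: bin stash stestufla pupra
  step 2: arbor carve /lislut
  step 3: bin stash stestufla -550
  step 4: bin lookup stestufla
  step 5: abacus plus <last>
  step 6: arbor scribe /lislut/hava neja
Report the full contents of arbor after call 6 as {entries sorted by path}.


Answer: {lislut/, lislut/hava=neja}

Derivation:
I call bin stash on k→stestufla, v→pupra, and observe nil.
Now I run arbor carve on p→/lislut, yielding ok.
Using bin stash on k→stestufla, v→-550: pupra.
Now I run bin lookup on k→stestufla, and get -550.
I call abacus plus on x→<last>, which returns -550.
Now I run arbor scribe on p→/lislut/hava, c→neja, yielding created.


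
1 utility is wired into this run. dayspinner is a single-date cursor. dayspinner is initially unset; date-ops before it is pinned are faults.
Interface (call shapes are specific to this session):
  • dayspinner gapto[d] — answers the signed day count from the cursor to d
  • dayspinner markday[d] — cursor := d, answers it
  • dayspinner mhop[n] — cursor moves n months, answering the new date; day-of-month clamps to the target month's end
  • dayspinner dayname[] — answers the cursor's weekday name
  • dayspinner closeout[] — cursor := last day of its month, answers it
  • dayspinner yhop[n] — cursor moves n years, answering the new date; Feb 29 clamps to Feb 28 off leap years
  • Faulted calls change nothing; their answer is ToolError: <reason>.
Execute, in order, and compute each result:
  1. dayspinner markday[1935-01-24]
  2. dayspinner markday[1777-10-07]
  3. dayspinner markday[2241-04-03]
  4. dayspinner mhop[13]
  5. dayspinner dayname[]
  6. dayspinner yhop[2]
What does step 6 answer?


Calling dayspinner markday(d=1935-01-24), → 1935-01-24.
Then dayspinner markday(d=1777-10-07), yielding 1777-10-07.
Next I call dayspinner markday(d=2241-04-03), which returns 2241-04-03.
I call dayspinner mhop(n=13), — result: 2242-05-03.
I invoke dayspinner dayname, → Tuesday.
Now I run dayspinner yhop(n=2), and observe 2244-05-03.

Answer: 2244-05-03


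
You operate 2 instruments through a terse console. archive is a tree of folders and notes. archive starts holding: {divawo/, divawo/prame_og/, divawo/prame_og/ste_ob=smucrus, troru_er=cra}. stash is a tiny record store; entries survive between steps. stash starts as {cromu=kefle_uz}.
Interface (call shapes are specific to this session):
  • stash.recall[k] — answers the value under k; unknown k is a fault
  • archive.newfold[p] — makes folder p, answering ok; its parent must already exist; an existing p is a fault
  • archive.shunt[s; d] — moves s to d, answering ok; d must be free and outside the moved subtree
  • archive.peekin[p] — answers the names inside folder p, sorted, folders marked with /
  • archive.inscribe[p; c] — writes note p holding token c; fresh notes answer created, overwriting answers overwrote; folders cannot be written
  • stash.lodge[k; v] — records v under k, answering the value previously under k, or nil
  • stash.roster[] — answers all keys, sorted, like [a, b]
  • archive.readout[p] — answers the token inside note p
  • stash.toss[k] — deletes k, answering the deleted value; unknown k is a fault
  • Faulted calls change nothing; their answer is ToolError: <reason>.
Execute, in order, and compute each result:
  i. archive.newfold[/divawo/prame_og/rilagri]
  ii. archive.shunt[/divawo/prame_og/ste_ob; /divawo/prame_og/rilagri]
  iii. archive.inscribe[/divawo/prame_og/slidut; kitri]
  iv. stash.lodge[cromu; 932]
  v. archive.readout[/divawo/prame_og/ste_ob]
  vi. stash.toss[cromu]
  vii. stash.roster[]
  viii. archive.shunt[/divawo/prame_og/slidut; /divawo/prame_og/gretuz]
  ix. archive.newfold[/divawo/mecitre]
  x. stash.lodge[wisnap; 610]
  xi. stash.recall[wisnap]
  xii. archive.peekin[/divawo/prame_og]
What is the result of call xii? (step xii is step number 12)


Step: archive.newfold[p=/divawo/prame_og/rilagri]
Result: ok
Step: archive.shunt[s=/divawo/prame_og/ste_ob; d=/divawo/prame_og/rilagri]
Result: ToolError: exists
Step: archive.inscribe[p=/divawo/prame_og/slidut; c=kitri]
Result: created
Step: stash.lodge[k=cromu; v=932]
Result: kefle_uz
Step: archive.readout[p=/divawo/prame_og/ste_ob]
Result: smucrus
Step: stash.toss[k=cromu]
Result: 932
Step: stash.roster[]
Result: []
Step: archive.shunt[s=/divawo/prame_og/slidut; d=/divawo/prame_og/gretuz]
Result: ok
Step: archive.newfold[p=/divawo/mecitre]
Result: ok
Step: stash.lodge[k=wisnap; v=610]
Result: nil
Step: stash.recall[k=wisnap]
Result: 610
Step: archive.peekin[p=/divawo/prame_og]
Result: [gretuz, rilagri/, ste_ob]

Answer: [gretuz, rilagri/, ste_ob]


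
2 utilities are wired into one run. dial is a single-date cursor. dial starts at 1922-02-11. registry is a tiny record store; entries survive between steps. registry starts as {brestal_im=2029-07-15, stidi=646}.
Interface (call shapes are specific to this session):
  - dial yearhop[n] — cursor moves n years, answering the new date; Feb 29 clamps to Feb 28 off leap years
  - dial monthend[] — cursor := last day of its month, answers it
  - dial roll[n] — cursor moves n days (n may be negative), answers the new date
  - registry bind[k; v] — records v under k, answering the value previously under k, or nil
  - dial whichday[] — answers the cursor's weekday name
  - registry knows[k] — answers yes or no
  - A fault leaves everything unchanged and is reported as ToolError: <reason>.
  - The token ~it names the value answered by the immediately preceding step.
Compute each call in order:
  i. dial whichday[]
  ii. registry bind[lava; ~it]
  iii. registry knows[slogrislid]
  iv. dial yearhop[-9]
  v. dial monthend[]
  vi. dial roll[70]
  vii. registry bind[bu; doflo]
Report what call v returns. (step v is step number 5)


Do: dial whichday[]
See: Saturday
Do: registry bind[lava; ~it]
See: nil
Do: registry knows[slogrislid]
See: no
Do: dial yearhop[-9]
See: 1913-02-11
Do: dial monthend[]
See: 1913-02-28
Do: dial roll[70]
See: 1913-05-09
Do: registry bind[bu; doflo]
See: nil

Answer: 1913-02-28


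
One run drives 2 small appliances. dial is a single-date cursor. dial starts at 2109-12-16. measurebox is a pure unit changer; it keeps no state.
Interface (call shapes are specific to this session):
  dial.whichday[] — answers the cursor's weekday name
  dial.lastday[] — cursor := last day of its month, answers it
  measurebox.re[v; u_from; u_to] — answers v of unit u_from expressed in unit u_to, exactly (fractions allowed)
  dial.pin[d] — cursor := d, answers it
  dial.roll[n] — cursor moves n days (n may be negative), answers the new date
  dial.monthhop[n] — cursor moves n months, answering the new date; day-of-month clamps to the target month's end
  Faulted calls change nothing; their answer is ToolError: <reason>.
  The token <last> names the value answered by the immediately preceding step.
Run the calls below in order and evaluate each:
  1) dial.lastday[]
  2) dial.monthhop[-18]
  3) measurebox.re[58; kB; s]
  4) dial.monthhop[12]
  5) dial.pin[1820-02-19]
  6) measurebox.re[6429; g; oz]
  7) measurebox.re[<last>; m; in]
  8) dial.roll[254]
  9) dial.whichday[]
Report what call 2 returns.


% 1. dial.lastday() ~> 2109-12-31
% 2. dial.monthhop(n→-18) ~> 2108-06-30
% 3. measurebox.re(v→58, u_from→kB, u_to→s) ~> ToolError: incompatible units
% 4. dial.monthhop(n→12) ~> 2109-06-30
% 5. dial.pin(d→1820-02-19) ~> 1820-02-19
% 6. measurebox.re(v→6429, u_from→g, u_to→oz) ~> 10286400000/45359237
% 7. measurebox.re(v→<last>, u_from→m, u_to→in) ~> 51432000000000/5760623099
% 8. dial.roll(n→254) ~> 1820-10-30
% 9. dial.whichday() ~> Monday

Answer: 2108-06-30


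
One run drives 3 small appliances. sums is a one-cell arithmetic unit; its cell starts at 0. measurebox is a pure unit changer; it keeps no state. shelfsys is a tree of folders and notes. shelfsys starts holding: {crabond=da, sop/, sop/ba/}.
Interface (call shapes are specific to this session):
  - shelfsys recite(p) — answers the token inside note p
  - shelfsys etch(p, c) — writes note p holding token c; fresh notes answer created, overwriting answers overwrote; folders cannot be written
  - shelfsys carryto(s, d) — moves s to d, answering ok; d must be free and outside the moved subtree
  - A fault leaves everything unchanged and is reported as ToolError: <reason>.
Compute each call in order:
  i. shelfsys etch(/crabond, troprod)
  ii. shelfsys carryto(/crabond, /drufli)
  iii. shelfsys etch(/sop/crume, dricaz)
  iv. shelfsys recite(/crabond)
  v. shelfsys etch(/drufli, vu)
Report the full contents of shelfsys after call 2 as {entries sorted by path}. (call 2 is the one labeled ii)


Answer: {drufli=troprod, sop/, sop/ba/}

Derivation:
% 1. shelfsys etch(/crabond, troprod) -> overwrote
% 2. shelfsys carryto(/crabond, /drufli) -> ok
% 3. shelfsys etch(/sop/crume, dricaz) -> created
% 4. shelfsys recite(/crabond) -> ToolError: not found
% 5. shelfsys etch(/drufli, vu) -> overwrote


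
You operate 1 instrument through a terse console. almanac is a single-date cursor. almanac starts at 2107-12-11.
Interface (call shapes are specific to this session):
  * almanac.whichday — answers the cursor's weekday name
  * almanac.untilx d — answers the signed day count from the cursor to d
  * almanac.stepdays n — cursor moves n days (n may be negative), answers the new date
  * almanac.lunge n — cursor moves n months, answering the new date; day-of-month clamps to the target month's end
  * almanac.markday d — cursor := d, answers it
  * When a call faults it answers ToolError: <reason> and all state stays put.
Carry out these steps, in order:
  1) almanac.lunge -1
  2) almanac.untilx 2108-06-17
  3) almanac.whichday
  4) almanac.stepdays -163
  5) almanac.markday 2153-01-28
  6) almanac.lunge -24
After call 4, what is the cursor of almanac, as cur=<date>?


-> almanac.lunge(n='-1')
<- 2107-11-11
-> almanac.untilx(d='2108-06-17')
<- 219
-> almanac.whichday()
<- Friday
-> almanac.stepdays(n='-163')
<- 2107-06-01
-> almanac.markday(d='2153-01-28')
<- 2153-01-28
-> almanac.lunge(n='-24')
<- 2151-01-28

Answer: cur=2107-06-01


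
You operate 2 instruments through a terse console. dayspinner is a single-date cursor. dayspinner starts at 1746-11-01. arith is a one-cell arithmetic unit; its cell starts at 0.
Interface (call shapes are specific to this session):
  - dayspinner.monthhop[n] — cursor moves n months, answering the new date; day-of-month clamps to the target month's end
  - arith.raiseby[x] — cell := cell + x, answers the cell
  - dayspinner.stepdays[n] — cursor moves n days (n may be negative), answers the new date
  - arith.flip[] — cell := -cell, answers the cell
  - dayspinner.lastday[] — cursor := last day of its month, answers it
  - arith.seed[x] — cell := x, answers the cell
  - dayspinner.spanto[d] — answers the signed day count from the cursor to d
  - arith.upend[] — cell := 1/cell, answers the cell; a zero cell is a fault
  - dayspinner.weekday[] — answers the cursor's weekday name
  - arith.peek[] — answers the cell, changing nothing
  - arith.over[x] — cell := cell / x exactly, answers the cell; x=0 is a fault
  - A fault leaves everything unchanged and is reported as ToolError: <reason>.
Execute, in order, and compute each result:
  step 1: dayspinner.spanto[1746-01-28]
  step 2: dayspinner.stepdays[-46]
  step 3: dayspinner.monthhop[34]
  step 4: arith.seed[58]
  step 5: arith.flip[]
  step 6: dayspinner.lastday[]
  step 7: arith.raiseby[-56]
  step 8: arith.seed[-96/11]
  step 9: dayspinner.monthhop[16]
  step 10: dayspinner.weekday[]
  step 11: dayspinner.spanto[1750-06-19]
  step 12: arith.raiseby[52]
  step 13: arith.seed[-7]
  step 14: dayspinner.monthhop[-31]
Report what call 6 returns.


Answer: 1749-07-31

Derivation:
;; 1. dayspinner.spanto(d→1746-01-28) => -277
;; 2. dayspinner.stepdays(n→-46) => 1746-09-16
;; 3. dayspinner.monthhop(n→34) => 1749-07-16
;; 4. arith.seed(x→58) => 58
;; 5. arith.flip() => -58
;; 6. dayspinner.lastday() => 1749-07-31
;; 7. arith.raiseby(x→-56) => -114
;; 8. arith.seed(x→-96/11) => -96/11
;; 9. dayspinner.monthhop(n→16) => 1750-11-30
;; 10. dayspinner.weekday() => Monday
;; 11. dayspinner.spanto(d→1750-06-19) => -164
;; 12. arith.raiseby(x→52) => 476/11
;; 13. arith.seed(x→-7) => -7
;; 14. dayspinner.monthhop(n→-31) => 1748-04-30


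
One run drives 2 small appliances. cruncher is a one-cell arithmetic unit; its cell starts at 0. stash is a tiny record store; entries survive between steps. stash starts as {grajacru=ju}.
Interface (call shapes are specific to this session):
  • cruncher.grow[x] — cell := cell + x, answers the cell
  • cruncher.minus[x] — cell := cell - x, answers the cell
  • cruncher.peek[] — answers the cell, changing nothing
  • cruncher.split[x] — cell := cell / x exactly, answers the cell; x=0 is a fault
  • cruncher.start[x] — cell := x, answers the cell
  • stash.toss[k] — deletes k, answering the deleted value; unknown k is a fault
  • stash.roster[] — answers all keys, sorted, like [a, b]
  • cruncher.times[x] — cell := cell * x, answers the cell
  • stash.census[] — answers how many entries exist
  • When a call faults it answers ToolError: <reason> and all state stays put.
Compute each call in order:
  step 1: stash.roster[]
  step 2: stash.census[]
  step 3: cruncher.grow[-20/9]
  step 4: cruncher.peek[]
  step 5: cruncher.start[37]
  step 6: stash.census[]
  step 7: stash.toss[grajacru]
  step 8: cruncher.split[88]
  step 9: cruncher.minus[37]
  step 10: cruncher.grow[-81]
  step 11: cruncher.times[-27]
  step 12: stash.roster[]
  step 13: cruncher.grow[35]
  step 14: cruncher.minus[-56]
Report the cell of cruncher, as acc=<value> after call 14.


I run roster, yielding [grajacru].
Using census(), and see 1.
I run grow with x: -20/9, and get -20/9.
I try peek, yielding -20/9.
I run start with x: 37, — result: 37.
I run census, and observe 1.
I run toss with k: grajacru, — result: ju.
I try split with x: 88, and observe 37/88.
I try minus with x: 37, and see -3219/88.
I run grow with x: -81, yielding -10347/88.
Using times with x: -27, — result: 279369/88.
I use roster(), and get [].
I try grow with x: 35, giving 282449/88.
I call minus with x: -56: 287377/88.

Answer: acc=287377/88


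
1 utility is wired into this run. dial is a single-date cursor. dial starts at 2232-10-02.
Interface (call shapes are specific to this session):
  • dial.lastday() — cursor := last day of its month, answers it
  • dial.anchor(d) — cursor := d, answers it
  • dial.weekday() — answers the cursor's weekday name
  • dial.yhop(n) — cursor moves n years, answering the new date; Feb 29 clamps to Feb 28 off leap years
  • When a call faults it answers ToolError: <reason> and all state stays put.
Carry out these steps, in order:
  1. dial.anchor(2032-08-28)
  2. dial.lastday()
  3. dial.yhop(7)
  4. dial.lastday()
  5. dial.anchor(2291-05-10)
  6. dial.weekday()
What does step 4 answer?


% dial.anchor(d=2032-08-28) : 2032-08-28
% dial.lastday() : 2032-08-31
% dial.yhop(n=7) : 2039-08-31
% dial.lastday() : 2039-08-31
% dial.anchor(d=2291-05-10) : 2291-05-10
% dial.weekday() : Sunday

Answer: 2039-08-31


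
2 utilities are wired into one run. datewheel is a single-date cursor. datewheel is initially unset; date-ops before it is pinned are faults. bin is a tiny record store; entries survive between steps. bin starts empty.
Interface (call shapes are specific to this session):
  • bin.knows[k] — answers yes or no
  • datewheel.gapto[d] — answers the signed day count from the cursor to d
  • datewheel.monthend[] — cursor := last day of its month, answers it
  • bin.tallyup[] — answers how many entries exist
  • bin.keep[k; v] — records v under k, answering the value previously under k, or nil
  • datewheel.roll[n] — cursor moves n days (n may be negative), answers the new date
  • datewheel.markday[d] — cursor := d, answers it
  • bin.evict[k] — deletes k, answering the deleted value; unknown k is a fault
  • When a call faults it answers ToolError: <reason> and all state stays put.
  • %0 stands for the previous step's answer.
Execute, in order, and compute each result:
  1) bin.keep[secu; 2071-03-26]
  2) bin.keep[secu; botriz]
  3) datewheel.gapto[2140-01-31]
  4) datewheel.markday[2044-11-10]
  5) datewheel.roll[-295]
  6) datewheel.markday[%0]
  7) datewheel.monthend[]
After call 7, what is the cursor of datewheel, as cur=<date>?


Answer: cur=2044-01-31

Derivation:
Act: keep[k='secu'; v='2071-03-26']
Obs: nil
Act: keep[k='secu'; v='botriz']
Obs: 2071-03-26
Act: gapto[d='2140-01-31']
Obs: ToolError: no date set
Act: markday[d='2044-11-10']
Obs: 2044-11-10
Act: roll[n='-295']
Obs: 2044-01-20
Act: markday[d='%0']
Obs: 2044-01-20
Act: monthend[]
Obs: 2044-01-31


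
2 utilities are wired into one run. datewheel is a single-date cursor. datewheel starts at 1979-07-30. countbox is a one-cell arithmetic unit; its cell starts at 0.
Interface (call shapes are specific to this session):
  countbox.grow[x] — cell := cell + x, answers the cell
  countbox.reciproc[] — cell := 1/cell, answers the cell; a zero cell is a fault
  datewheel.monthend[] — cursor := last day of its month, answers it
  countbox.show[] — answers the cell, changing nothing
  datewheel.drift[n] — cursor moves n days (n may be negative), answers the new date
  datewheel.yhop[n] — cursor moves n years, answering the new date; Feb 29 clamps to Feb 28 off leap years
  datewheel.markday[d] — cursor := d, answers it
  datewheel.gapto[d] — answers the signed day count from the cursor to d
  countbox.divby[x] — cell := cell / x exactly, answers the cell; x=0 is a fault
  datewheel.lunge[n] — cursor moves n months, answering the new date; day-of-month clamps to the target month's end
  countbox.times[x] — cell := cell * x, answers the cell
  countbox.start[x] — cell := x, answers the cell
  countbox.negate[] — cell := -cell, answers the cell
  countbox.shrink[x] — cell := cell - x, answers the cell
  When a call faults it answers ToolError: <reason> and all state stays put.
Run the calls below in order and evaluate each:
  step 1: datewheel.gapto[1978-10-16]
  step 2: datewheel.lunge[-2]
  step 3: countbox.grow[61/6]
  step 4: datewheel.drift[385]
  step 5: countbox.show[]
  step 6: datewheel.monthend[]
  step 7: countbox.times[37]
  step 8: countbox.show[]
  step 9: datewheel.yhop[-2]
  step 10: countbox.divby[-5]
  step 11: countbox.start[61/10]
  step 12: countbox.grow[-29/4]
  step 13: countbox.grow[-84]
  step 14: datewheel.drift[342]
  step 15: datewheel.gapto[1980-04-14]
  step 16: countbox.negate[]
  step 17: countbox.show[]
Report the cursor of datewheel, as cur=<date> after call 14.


==> datewheel.gapto(d='1978-10-16')
<== -287
==> datewheel.lunge(n='-2')
<== 1979-05-30
==> countbox.grow(x='61/6')
<== 61/6
==> datewheel.drift(n='385')
<== 1980-06-18
==> countbox.show()
<== 61/6
==> datewheel.monthend()
<== 1980-06-30
==> countbox.times(x='37')
<== 2257/6
==> countbox.show()
<== 2257/6
==> datewheel.yhop(n='-2')
<== 1978-06-30
==> countbox.divby(x='-5')
<== -2257/30
==> countbox.start(x='61/10')
<== 61/10
==> countbox.grow(x='-29/4')
<== -23/20
==> countbox.grow(x='-84')
<== -1703/20
==> datewheel.drift(n='342')
<== 1979-06-07
==> datewheel.gapto(d='1980-04-14')
<== 312
==> countbox.negate()
<== 1703/20
==> countbox.show()
<== 1703/20

Answer: cur=1979-06-07


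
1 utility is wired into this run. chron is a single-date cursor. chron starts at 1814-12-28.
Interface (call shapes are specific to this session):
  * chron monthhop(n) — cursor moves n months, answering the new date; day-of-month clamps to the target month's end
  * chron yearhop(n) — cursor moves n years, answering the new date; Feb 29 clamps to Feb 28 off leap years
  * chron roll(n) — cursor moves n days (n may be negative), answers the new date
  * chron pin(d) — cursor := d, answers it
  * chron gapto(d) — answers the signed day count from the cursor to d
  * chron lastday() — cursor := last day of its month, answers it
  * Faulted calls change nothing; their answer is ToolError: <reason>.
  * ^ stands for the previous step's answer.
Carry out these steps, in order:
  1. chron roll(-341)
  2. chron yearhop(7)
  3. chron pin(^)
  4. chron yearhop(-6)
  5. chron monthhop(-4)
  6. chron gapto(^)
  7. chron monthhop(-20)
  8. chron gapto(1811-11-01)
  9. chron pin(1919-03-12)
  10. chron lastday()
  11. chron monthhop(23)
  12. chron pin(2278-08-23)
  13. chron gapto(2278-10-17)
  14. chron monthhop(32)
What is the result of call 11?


% chron roll n: -341
[out] 1814-01-21
% chron yearhop n: 7
[out] 1821-01-21
% chron pin d: ^
[out] 1821-01-21
% chron yearhop n: -6
[out] 1815-01-21
% chron monthhop n: -4
[out] 1814-09-21
% chron gapto d: ^
[out] 0
% chron monthhop n: -20
[out] 1813-01-21
% chron gapto d: 1811-11-01
[out] -447
% chron pin d: 1919-03-12
[out] 1919-03-12
% chron lastday
[out] 1919-03-31
% chron monthhop n: 23
[out] 1921-02-28
% chron pin d: 2278-08-23
[out] 2278-08-23
% chron gapto d: 2278-10-17
[out] 55
% chron monthhop n: 32
[out] 2281-04-23

Answer: 1921-02-28


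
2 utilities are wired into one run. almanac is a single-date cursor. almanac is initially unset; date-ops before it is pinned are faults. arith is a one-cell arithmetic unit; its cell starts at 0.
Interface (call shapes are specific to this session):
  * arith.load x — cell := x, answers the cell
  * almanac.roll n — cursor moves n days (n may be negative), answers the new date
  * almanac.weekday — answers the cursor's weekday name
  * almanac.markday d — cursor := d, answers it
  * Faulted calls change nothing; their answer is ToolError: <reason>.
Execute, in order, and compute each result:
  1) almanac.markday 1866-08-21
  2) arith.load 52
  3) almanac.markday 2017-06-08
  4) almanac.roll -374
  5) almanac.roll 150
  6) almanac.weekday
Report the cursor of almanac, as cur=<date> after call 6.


Answer: cur=2016-10-27

Derivation:
$ almanac.markday d→1866-08-21
:: 1866-08-21
$ arith.load x→52
:: 52
$ almanac.markday d→2017-06-08
:: 2017-06-08
$ almanac.roll n→-374
:: 2016-05-30
$ almanac.roll n→150
:: 2016-10-27
$ almanac.weekday
:: Thursday


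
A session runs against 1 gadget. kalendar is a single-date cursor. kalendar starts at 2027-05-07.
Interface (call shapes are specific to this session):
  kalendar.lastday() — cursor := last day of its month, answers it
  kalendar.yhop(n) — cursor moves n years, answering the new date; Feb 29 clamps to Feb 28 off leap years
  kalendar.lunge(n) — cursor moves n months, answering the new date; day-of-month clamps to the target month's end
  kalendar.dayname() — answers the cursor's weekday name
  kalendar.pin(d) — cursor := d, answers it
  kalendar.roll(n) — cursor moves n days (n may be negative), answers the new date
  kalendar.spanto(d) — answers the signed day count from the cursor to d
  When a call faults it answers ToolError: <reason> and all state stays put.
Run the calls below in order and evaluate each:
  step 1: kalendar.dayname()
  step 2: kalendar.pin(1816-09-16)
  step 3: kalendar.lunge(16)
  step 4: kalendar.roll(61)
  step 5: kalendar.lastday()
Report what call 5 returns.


Answer: 1818-03-31

Derivation:
I run kalendar.dayname(), → Friday.
I call kalendar.pin on 1816-09-16, and observe 1816-09-16.
I try kalendar.lunge on 16, and see 1818-01-16.
Using kalendar.roll on 61: 1818-03-18.
I call kalendar.lastday(), → 1818-03-31.


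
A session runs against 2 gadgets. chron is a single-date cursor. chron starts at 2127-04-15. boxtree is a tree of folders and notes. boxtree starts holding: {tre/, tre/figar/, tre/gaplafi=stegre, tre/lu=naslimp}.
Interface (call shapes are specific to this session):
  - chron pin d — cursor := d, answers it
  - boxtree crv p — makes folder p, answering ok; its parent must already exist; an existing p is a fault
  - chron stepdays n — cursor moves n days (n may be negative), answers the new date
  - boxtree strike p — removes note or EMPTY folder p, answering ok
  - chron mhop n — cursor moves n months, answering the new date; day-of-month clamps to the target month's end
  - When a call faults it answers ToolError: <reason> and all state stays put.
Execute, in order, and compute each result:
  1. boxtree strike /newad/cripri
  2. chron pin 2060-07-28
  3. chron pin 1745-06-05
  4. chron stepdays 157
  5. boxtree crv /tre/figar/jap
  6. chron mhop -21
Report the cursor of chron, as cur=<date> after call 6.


Answer: cur=1744-02-09

Derivation:
# boxtree strike(p: /newad/cripri) ~> ToolError: not found
# chron pin(d: 2060-07-28) ~> 2060-07-28
# chron pin(d: 1745-06-05) ~> 1745-06-05
# chron stepdays(n: 157) ~> 1745-11-09
# boxtree crv(p: /tre/figar/jap) ~> ok
# chron mhop(n: -21) ~> 1744-02-09


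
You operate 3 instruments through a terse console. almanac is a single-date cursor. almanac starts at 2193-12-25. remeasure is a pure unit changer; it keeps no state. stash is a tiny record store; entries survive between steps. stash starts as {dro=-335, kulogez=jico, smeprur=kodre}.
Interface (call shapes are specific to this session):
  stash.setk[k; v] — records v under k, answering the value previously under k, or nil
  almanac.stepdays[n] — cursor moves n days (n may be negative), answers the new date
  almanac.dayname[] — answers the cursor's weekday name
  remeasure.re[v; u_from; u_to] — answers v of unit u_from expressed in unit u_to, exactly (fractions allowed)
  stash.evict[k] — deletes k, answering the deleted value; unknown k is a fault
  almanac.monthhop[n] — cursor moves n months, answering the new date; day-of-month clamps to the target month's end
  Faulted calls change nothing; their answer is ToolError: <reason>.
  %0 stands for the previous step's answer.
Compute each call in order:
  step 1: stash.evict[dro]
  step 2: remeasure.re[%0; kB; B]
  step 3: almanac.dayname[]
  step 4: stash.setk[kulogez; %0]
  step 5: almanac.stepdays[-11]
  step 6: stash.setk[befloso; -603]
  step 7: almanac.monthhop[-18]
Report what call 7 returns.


Answer: 2192-06-14

Derivation:
[in] evict k: dro
[out] -335
[in] re v: %0 u_from: kB u_to: B
[out] -335000
[in] dayname
[out] Wednesday
[in] setk k: kulogez v: %0
[out] jico
[in] stepdays n: -11
[out] 2193-12-14
[in] setk k: befloso v: -603
[out] nil
[in] monthhop n: -18
[out] 2192-06-14


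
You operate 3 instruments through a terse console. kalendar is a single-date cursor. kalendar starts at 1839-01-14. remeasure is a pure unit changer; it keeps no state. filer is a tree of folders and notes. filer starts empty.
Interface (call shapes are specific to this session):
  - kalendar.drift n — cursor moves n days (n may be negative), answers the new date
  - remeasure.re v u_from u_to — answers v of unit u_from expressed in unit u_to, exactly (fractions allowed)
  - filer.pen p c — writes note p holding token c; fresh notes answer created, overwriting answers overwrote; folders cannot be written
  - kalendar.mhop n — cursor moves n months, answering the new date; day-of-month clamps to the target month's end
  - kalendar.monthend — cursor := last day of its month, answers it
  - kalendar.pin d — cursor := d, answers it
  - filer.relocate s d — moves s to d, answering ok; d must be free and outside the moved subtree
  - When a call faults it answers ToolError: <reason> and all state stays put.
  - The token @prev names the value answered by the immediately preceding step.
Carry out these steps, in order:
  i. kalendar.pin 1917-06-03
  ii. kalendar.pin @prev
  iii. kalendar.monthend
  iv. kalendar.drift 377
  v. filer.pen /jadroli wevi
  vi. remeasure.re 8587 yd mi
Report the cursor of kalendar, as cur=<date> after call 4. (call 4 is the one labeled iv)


Answer: cur=1918-07-12

Derivation:
CALL kalendar.pin[d=1917-06-03]
RET  1917-06-03
CALL kalendar.pin[d=@prev]
RET  1917-06-03
CALL kalendar.monthend[]
RET  1917-06-30
CALL kalendar.drift[n=377]
RET  1918-07-12
CALL filer.pen[p=/jadroli; c=wevi]
RET  created
CALL remeasure.re[v=8587; u_from=yd; u_to=mi]
RET  8587/1760
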